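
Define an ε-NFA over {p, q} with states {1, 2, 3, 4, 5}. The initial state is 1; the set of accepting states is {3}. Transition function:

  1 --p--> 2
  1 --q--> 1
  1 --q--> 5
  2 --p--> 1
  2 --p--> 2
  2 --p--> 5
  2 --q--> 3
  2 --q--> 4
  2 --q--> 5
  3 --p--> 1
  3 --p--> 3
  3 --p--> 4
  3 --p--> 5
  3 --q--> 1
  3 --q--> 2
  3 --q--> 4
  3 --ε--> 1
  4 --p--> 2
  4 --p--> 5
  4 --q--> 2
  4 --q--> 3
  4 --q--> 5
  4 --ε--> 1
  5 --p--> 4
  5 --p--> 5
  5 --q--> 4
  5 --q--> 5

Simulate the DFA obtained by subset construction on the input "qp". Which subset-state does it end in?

{1, 2, 4, 5}

Start: {1}.
δ(1,q) = {1, 5}.
Union: {1, 5}.
After q: {1, 5}.
δ(1,p) = {2}; δ(5,p) = {4, 5}.
Union: {2, 4, 5}.
ε-closure gives {1, 2, 4, 5}.
After p: {1, 2, 4, 5}.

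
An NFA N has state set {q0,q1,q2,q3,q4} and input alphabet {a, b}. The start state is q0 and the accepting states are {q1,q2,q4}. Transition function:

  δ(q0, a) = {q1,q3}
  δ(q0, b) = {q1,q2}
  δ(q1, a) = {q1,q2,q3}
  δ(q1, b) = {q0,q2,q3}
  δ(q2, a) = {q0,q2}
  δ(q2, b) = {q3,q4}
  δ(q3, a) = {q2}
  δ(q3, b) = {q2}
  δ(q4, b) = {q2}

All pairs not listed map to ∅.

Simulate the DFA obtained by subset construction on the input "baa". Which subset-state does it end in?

{q0,q1,q2,q3}

Start: {q0}.
δ(q0,b) = {q1,q2}.
Union: {q1,q2}.
After b: {q1,q2}.
δ(q1,a) = {q1,q2,q3}; δ(q2,a) = {q0,q2}.
Union: {q0,q1,q2,q3}.
After a: {q0,q1,q2,q3}.
δ(q0,a) = {q1,q3}; δ(q1,a) = {q1,q2,q3}; δ(q2,a) = {q0,q2}; δ(q3,a) = {q2}.
Union: {q0,q1,q2,q3}.
After a: {q0,q1,q2,q3}.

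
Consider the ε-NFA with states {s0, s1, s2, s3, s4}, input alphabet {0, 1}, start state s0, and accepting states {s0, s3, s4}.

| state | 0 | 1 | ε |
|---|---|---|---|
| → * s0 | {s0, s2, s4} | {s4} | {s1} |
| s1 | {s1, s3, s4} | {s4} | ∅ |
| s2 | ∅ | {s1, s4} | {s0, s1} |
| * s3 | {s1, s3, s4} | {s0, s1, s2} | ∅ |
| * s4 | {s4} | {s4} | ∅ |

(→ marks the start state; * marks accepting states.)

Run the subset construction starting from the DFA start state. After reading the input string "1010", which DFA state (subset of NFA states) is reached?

Start: {s0, s1}.
δ(s0,1) = {s4}; δ(s1,1) = {s4}.
Union: {s4}.
After 1: {s4}.
δ(s4,0) = {s4}.
Union: {s4}.
After 0: {s4}.
δ(s4,1) = {s4}.
Union: {s4}.
After 1: {s4}.
δ(s4,0) = {s4}.
Union: {s4}.
After 0: {s4}.

{s4}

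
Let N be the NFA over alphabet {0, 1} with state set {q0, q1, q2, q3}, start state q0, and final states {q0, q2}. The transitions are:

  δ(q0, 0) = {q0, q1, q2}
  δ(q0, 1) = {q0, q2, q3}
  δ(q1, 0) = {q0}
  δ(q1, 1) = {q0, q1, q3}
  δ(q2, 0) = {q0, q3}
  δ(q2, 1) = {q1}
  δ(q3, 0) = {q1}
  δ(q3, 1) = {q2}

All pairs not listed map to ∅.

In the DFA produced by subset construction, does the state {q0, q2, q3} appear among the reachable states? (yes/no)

Start state of the DFA: {q0}.
{q0} --0--> {q0, q1, q2}  [new]
{q0} --1--> {q0, q2, q3}  [new]
{q0, q1, q2} --0--> {q0, q1, q2, q3}  [new]
{q0, q1, q2} --1--> {q0, q1, q2, q3}  [seen]
{q0, q2, q3} --0--> {q0, q1, q2, q3}  [seen]
{q0, q2, q3} --1--> {q0, q1, q2, q3}  [seen]
{q0, q1, q2, q3} --0--> {q0, q1, q2, q3}  [seen]
{q0, q1, q2, q3} --1--> {q0, q1, q2, q3}  [seen]
Reachable DFA states: {q0}, {q0, q1, q2}, {q0, q2, q3}, {q0, q1, q2, q3}.
{q0, q2, q3} is among them.

yes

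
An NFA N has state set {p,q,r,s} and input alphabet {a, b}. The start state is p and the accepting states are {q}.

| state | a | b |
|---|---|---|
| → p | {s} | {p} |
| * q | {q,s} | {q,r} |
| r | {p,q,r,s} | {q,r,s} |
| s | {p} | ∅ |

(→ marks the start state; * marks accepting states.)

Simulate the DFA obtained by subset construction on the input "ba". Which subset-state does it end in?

Start: {p}.
δ(p,b) = {p}.
Union: {p}.
After b: {p}.
δ(p,a) = {s}.
Union: {s}.
After a: {s}.

{s}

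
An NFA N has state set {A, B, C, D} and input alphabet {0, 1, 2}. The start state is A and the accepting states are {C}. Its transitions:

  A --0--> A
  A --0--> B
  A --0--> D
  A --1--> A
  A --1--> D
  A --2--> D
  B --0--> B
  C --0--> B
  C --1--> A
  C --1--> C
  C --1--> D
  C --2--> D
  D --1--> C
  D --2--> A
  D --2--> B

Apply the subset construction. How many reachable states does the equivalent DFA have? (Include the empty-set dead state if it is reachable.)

Start state of the DFA: {A}.
{A} --0--> {A, B, D}  [new]
{A} --1--> {A, D}  [new]
{A} --2--> {D}  [new]
{A, B, D} --0--> {A, B, D}  [seen]
{A, B, D} --1--> {A, C, D}  [new]
{A, B, D} --2--> {A, B, D}  [seen]
{A, D} --0--> {A, B, D}  [seen]
{A, D} --1--> {A, C, D}  [seen]
{A, D} --2--> {A, B, D}  [seen]
{D} --0--> ∅  [new]
{D} --1--> {C}  [new]
{D} --2--> {A, B}  [new]
{A, C, D} --0--> {A, B, D}  [seen]
{A, C, D} --1--> {A, C, D}  [seen]
{A, C, D} --2--> {A, B, D}  [seen]
∅ --0--> ∅  [seen]
∅ --1--> ∅  [seen]
∅ --2--> ∅  [seen]
{C} --0--> {B}  [new]
{C} --1--> {A, C, D}  [seen]
{C} --2--> {D}  [seen]
{A, B} --0--> {A, B, D}  [seen]
{A, B} --1--> {A, D}  [seen]
{A, B} --2--> {D}  [seen]
{B} --0--> {B}  [seen]
{B} --1--> ∅  [seen]
{B} --2--> ∅  [seen]
Reachable DFA states: {A}, {A, B, D}, {A, D}, {D}, {A, C, D}, ∅, {C}, {A, B}, {B}.

9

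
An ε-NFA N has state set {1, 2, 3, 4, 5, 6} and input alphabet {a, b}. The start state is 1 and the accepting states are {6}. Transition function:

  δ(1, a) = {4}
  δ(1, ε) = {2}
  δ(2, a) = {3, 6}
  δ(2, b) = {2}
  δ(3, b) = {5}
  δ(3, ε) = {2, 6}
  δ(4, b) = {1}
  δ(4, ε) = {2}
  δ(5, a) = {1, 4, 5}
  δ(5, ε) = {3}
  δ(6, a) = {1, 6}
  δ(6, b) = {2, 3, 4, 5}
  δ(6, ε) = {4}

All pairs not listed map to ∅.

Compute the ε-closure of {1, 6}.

{1, 2, 4, 6}

Begin with {1, 6}.
1 →ε {2}; add 2.
6 →ε {4}; add 4.
ε-closure = {1, 2, 4, 6}.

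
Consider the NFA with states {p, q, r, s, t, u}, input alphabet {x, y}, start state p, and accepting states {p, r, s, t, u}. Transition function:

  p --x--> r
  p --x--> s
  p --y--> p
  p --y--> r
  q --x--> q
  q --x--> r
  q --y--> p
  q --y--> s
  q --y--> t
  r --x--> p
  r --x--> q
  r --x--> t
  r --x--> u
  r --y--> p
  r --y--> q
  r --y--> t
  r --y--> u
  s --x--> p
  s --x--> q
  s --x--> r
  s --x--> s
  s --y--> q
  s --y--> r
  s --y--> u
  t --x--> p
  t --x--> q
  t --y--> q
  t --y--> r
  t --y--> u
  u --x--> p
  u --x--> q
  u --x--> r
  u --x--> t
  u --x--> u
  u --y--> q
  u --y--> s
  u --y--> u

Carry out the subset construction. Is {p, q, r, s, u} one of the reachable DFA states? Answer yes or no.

no

Start state of the DFA: {p}.
{p} --x--> {r, s}  [new]
{p} --y--> {p, r}  [new]
{r, s} --x--> {p, q, r, s, t, u}  [new]
{r, s} --y--> {p, q, r, t, u}  [new]
{p, r} --x--> {p, q, r, s, t, u}  [seen]
{p, r} --y--> {p, q, r, t, u}  [seen]
{p, q, r, s, t, u} --x--> {p, q, r, s, t, u}  [seen]
{p, q, r, s, t, u} --y--> {p, q, r, s, t, u}  [seen]
{p, q, r, t, u} --x--> {p, q, r, s, t, u}  [seen]
{p, q, r, t, u} --y--> {p, q, r, s, t, u}  [seen]
Reachable DFA states: {p}, {r, s}, {p, r}, {p, q, r, s, t, u}, {p, q, r, t, u}.
{p, q, r, s, u} is not among them.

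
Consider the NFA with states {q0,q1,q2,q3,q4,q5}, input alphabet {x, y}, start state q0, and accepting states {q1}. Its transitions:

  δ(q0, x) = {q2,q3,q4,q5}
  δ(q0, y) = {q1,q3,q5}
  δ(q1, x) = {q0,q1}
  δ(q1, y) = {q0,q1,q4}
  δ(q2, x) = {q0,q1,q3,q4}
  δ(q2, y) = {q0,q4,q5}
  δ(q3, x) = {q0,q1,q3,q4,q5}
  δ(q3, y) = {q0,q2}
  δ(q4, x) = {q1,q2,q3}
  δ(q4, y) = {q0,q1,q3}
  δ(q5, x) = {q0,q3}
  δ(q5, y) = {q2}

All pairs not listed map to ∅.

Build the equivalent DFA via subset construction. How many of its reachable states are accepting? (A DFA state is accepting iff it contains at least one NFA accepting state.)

Start state of the DFA: {q0}.
{q0} --x--> {q2,q3,q4,q5}  [new]
{q0} --y--> {q1,q3,q5}  [new]
{q2,q3,q4,q5} --x--> {q0,q1,q2,q3,q4,q5}  [new]
{q2,q3,q4,q5} --y--> {q0,q1,q2,q3,q4,q5}  [seen]
{q1,q3,q5} --x--> {q0,q1,q3,q4,q5}  [new]
{q1,q3,q5} --y--> {q0,q1,q2,q4}  [new]
{q0,q1,q2,q3,q4,q5} --x--> {q0,q1,q2,q3,q4,q5}  [seen]
{q0,q1,q2,q3,q4,q5} --y--> {q0,q1,q2,q3,q4,q5}  [seen]
{q0,q1,q3,q4,q5} --x--> {q0,q1,q2,q3,q4,q5}  [seen]
{q0,q1,q3,q4,q5} --y--> {q0,q1,q2,q3,q4,q5}  [seen]
{q0,q1,q2,q4} --x--> {q0,q1,q2,q3,q4,q5}  [seen]
{q0,q1,q2,q4} --y--> {q0,q1,q3,q4,q5}  [seen]
Reachable DFA states: {q0}, {q2,q3,q4,q5}, {q1,q3,q5}, {q0,q1,q2,q3,q4,q5}, {q0,q1,q3,q4,q5}, {q0,q1,q2,q4}.
Accepting DFA states (contain an NFA accepting state): {q1,q3,q5}, {q0,q1,q2,q3,q4,q5}, {q0,q1,q3,q4,q5}, {q0,q1,q2,q4}.

4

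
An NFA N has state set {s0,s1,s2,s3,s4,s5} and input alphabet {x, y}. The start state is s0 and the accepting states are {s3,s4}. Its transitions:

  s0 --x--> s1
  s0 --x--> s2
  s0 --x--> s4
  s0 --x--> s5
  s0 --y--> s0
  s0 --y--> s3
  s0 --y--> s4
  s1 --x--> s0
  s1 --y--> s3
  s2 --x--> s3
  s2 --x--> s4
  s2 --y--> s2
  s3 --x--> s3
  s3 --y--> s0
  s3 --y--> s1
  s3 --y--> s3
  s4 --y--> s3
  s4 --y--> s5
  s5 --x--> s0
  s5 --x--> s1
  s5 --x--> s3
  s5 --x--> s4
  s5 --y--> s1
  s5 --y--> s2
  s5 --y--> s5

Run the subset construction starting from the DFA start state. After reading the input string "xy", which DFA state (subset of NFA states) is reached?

{s1,s2,s3,s5}

Start: {s0}.
δ(s0,x) = {s1,s2,s4,s5}.
Union: {s1,s2,s4,s5}.
After x: {s1,s2,s4,s5}.
δ(s1,y) = {s3}; δ(s2,y) = {s2}; δ(s4,y) = {s3,s5}; δ(s5,y) = {s1,s2,s5}.
Union: {s1,s2,s3,s5}.
After y: {s1,s2,s3,s5}.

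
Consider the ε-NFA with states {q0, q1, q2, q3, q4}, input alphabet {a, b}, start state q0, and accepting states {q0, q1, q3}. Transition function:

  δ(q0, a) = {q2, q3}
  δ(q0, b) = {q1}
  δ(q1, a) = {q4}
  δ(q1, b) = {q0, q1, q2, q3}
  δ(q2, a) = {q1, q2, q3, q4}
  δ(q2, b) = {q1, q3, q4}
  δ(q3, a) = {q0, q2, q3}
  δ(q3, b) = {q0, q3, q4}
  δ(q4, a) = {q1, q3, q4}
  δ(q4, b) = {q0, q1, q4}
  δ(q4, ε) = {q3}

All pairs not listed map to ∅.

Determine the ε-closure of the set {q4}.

{q3, q4}

Begin with {q4}.
q4 →ε {q3}; add q3.
ε-closure = {q3, q4}.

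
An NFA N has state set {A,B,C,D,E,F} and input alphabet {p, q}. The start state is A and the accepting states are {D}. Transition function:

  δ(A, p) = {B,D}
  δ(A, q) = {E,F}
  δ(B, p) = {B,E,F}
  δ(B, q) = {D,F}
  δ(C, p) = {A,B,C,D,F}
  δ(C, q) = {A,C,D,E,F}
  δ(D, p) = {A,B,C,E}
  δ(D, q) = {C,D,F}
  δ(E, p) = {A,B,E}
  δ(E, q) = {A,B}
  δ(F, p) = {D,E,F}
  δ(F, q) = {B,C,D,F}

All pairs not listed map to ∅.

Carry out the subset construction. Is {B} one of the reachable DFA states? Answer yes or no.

Start state of the DFA: {A}.
{A} --p--> {B,D}  [new]
{A} --q--> {E,F}  [new]
{B,D} --p--> {A,B,C,E,F}  [new]
{B,D} --q--> {C,D,F}  [new]
{E,F} --p--> {A,B,D,E,F}  [new]
{E,F} --q--> {A,B,C,D,F}  [new]
{A,B,C,E,F} --p--> {A,B,C,D,E,F}  [new]
{A,B,C,E,F} --q--> {A,B,C,D,E,F}  [seen]
{C,D,F} --p--> {A,B,C,D,E,F}  [seen]
{C,D,F} --q--> {A,B,C,D,E,F}  [seen]
{A,B,D,E,F} --p--> {A,B,C,D,E,F}  [seen]
{A,B,D,E,F} --q--> {A,B,C,D,E,F}  [seen]
{A,B,C,D,F} --p--> {A,B,C,D,E,F}  [seen]
{A,B,C,D,F} --q--> {A,B,C,D,E,F}  [seen]
{A,B,C,D,E,F} --p--> {A,B,C,D,E,F}  [seen]
{A,B,C,D,E,F} --q--> {A,B,C,D,E,F}  [seen]
Reachable DFA states: {A}, {B,D}, {E,F}, {A,B,C,E,F}, {C,D,F}, {A,B,D,E,F}, {A,B,C,D,F}, {A,B,C,D,E,F}.
{B} is not among them.

no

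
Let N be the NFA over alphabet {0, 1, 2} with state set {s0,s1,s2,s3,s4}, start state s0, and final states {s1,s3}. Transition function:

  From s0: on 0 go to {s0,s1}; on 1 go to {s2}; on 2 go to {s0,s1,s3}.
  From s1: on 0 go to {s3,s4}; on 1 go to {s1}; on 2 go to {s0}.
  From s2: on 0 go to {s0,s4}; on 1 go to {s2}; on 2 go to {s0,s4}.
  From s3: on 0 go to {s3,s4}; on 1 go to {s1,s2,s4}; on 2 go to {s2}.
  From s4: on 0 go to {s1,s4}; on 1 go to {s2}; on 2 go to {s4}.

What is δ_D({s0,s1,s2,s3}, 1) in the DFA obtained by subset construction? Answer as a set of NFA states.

δ(s0,1) = {s2}; δ(s1,1) = {s1}; δ(s2,1) = {s2}; δ(s3,1) = {s1,s2,s4}.
Union: {s1,s2,s4}.

{s1,s2,s4}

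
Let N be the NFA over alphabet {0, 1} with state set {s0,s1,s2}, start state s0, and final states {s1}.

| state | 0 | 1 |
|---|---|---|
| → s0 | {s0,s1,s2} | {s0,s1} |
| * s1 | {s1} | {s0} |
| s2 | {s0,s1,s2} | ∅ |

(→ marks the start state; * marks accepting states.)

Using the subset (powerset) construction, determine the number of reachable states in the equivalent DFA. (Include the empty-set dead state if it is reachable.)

Start state of the DFA: {s0}.
{s0} --0--> {s0,s1,s2}  [new]
{s0} --1--> {s0,s1}  [new]
{s0,s1,s2} --0--> {s0,s1,s2}  [seen]
{s0,s1,s2} --1--> {s0,s1}  [seen]
{s0,s1} --0--> {s0,s1,s2}  [seen]
{s0,s1} --1--> {s0,s1}  [seen]
Reachable DFA states: {s0}, {s0,s1,s2}, {s0,s1}.

3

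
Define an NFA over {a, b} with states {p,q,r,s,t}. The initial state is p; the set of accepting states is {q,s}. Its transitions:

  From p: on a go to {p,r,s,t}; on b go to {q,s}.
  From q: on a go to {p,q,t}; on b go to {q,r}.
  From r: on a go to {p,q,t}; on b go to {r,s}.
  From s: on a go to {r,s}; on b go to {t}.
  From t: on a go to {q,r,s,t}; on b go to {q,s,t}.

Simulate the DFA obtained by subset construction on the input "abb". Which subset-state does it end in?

{q,r,s,t}

Start: {p}.
δ(p,a) = {p,r,s,t}.
Union: {p,r,s,t}.
After a: {p,r,s,t}.
δ(p,b) = {q,s}; δ(r,b) = {r,s}; δ(s,b) = {t}; δ(t,b) = {q,s,t}.
Union: {q,r,s,t}.
After b: {q,r,s,t}.
δ(q,b) = {q,r}; δ(r,b) = {r,s}; δ(s,b) = {t}; δ(t,b) = {q,s,t}.
Union: {q,r,s,t}.
After b: {q,r,s,t}.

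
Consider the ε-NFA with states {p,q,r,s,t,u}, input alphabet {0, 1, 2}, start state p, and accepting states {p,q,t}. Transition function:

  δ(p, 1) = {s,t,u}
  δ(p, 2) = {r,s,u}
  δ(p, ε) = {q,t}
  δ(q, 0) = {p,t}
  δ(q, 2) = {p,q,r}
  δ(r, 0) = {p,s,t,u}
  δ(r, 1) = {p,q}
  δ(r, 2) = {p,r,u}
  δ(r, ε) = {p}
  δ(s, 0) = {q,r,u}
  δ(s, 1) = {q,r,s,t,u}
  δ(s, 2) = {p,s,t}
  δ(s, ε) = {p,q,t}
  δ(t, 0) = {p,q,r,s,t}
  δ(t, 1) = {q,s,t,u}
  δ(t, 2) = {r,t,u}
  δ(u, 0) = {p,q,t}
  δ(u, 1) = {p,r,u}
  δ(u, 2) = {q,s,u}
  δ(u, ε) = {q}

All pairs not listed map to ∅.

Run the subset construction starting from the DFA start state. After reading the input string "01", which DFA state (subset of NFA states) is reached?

Start: {p,q,t}.
δ(p,0) = ∅; δ(q,0) = {p,t}; δ(t,0) = {p,q,r,s,t}.
Union: {p,q,r,s,t}.
After 0: {p,q,r,s,t}.
δ(p,1) = {s,t,u}; δ(q,1) = ∅; δ(r,1) = {p,q}; δ(s,1) = {q,r,s,t,u}; δ(t,1) = {q,s,t,u}.
Union: {p,q,r,s,t,u}.
After 1: {p,q,r,s,t,u}.

{p,q,r,s,t,u}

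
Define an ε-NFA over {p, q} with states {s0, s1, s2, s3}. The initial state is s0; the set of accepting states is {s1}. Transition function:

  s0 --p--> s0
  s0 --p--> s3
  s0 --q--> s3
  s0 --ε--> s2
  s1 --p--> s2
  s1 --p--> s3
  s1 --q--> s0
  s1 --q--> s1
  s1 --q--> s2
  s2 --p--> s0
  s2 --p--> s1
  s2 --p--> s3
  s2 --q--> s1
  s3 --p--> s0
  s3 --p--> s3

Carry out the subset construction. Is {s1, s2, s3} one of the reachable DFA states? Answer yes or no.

no

Start state of the DFA: {s0, s2} (ε-closure of the NFA start).
{s0, s2} --p--> {s0, s1, s2, s3}  [new]
{s0, s2} --q--> {s1, s3}  [new]
{s0, s1, s2, s3} --p--> {s0, s1, s2, s3}  [seen]
{s0, s1, s2, s3} --q--> {s0, s1, s2, s3}  [seen]
{s1, s3} --p--> {s0, s2, s3}  [new]
{s1, s3} --q--> {s0, s1, s2}  [new]
{s0, s2, s3} --p--> {s0, s1, s2, s3}  [seen]
{s0, s2, s3} --q--> {s1, s3}  [seen]
{s0, s1, s2} --p--> {s0, s1, s2, s3}  [seen]
{s0, s1, s2} --q--> {s0, s1, s2, s3}  [seen]
Reachable DFA states: {s0, s2}, {s0, s1, s2, s3}, {s1, s3}, {s0, s2, s3}, {s0, s1, s2}.
{s1, s2, s3} is not among them.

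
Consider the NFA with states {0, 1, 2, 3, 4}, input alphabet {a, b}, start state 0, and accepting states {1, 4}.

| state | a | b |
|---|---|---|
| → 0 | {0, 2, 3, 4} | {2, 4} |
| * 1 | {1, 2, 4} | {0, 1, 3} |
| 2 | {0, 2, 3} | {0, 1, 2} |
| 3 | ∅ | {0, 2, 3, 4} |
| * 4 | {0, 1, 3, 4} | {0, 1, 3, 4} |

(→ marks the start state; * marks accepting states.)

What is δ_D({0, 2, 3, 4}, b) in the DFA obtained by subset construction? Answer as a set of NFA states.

δ(0,b) = {2, 4}; δ(2,b) = {0, 1, 2}; δ(3,b) = {0, 2, 3, 4}; δ(4,b) = {0, 1, 3, 4}.
Union: {0, 1, 2, 3, 4}.

{0, 1, 2, 3, 4}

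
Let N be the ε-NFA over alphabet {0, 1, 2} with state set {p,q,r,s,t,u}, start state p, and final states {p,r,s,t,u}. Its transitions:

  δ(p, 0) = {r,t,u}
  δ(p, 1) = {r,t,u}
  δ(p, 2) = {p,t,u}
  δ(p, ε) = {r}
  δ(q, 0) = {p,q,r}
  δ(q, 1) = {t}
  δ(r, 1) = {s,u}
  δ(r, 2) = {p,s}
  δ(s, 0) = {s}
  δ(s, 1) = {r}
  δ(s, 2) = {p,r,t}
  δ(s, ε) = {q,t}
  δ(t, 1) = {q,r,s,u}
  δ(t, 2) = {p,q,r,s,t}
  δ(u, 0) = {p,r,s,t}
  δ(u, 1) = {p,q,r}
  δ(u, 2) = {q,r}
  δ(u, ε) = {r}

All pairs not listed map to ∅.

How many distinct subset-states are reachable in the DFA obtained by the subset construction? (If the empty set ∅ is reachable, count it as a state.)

5

Start state of the DFA: {p,r} (ε-closure of the NFA start).
{p,r} --0--> {r,t,u}  [new]
{p,r} --1--> {q,r,s,t,u}  [new]
{p,r} --2--> {p,q,r,s,t,u}  [new]
{r,t,u} --0--> {p,q,r,s,t}  [new]
{r,t,u} --1--> {p,q,r,s,t,u}  [seen]
{r,t,u} --2--> {p,q,r,s,t}  [seen]
{q,r,s,t,u} --0--> {p,q,r,s,t}  [seen]
{q,r,s,t,u} --1--> {p,q,r,s,t,u}  [seen]
{q,r,s,t,u} --2--> {p,q,r,s,t}  [seen]
{p,q,r,s,t,u} --0--> {p,q,r,s,t,u}  [seen]
{p,q,r,s,t,u} --1--> {p,q,r,s,t,u}  [seen]
{p,q,r,s,t,u} --2--> {p,q,r,s,t,u}  [seen]
{p,q,r,s,t} --0--> {p,q,r,s,t,u}  [seen]
{p,q,r,s,t} --1--> {q,r,s,t,u}  [seen]
{p,q,r,s,t} --2--> {p,q,r,s,t,u}  [seen]
Reachable DFA states: {p,r}, {r,t,u}, {q,r,s,t,u}, {p,q,r,s,t,u}, {p,q,r,s,t}.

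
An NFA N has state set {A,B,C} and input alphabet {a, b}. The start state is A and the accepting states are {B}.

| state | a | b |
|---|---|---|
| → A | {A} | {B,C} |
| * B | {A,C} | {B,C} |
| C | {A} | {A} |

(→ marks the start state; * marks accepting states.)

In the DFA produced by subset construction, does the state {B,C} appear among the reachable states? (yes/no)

Start state of the DFA: {A}.
{A} --a--> {A}  [seen]
{A} --b--> {B,C}  [new]
{B,C} --a--> {A,C}  [new]
{B,C} --b--> {A,B,C}  [new]
{A,C} --a--> {A}  [seen]
{A,C} --b--> {A,B,C}  [seen]
{A,B,C} --a--> {A,C}  [seen]
{A,B,C} --b--> {A,B,C}  [seen]
Reachable DFA states: {A}, {B,C}, {A,C}, {A,B,C}.
{B,C} is among them.

yes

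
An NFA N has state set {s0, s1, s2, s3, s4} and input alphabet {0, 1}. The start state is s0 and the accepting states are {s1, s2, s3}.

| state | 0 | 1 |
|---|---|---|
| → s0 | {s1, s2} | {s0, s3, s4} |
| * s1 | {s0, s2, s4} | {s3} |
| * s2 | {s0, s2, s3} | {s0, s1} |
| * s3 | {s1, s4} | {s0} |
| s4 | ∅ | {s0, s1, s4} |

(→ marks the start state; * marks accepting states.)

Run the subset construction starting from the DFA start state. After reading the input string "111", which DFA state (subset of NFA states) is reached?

Start: {s0}.
δ(s0,1) = {s0, s3, s4}.
Union: {s0, s3, s4}.
After 1: {s0, s3, s4}.
δ(s0,1) = {s0, s3, s4}; δ(s3,1) = {s0}; δ(s4,1) = {s0, s1, s4}.
Union: {s0, s1, s3, s4}.
After 1: {s0, s1, s3, s4}.
δ(s0,1) = {s0, s3, s4}; δ(s1,1) = {s3}; δ(s3,1) = {s0}; δ(s4,1) = {s0, s1, s4}.
Union: {s0, s1, s3, s4}.
After 1: {s0, s1, s3, s4}.

{s0, s1, s3, s4}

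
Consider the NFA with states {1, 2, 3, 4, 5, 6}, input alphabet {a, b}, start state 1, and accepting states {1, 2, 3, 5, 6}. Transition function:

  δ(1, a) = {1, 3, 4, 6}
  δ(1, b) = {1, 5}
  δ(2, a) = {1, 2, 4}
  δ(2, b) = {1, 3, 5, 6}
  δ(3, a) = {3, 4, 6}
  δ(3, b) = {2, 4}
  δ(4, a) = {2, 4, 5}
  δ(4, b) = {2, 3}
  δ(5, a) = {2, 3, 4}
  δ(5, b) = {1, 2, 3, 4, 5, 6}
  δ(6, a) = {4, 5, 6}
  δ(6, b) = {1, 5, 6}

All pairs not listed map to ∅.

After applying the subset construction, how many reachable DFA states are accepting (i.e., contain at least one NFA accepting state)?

Start state of the DFA: {1}.
{1} --a--> {1, 3, 4, 6}  [new]
{1} --b--> {1, 5}  [new]
{1, 3, 4, 6} --a--> {1, 2, 3, 4, 5, 6}  [new]
{1, 3, 4, 6} --b--> {1, 2, 3, 4, 5, 6}  [seen]
{1, 5} --a--> {1, 2, 3, 4, 6}  [new]
{1, 5} --b--> {1, 2, 3, 4, 5, 6}  [seen]
{1, 2, 3, 4, 5, 6} --a--> {1, 2, 3, 4, 5, 6}  [seen]
{1, 2, 3, 4, 5, 6} --b--> {1, 2, 3, 4, 5, 6}  [seen]
{1, 2, 3, 4, 6} --a--> {1, 2, 3, 4, 5, 6}  [seen]
{1, 2, 3, 4, 6} --b--> {1, 2, 3, 4, 5, 6}  [seen]
Reachable DFA states: {1}, {1, 3, 4, 6}, {1, 5}, {1, 2, 3, 4, 5, 6}, {1, 2, 3, 4, 6}.
Accepting DFA states (contain an NFA accepting state): {1}, {1, 3, 4, 6}, {1, 5}, {1, 2, 3, 4, 5, 6}, {1, 2, 3, 4, 6}.

5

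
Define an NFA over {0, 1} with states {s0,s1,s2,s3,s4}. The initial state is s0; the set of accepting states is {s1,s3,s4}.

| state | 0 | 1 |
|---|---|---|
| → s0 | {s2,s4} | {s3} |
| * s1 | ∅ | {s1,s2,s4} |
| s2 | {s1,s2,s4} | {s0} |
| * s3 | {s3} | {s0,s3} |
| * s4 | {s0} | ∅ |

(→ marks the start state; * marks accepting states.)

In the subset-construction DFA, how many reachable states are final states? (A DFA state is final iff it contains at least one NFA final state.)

Start state of the DFA: {s0}.
{s0} --0--> {s2,s4}  [new]
{s0} --1--> {s3}  [new]
{s2,s4} --0--> {s0,s1,s2,s4}  [new]
{s2,s4} --1--> {s0}  [seen]
{s3} --0--> {s3}  [seen]
{s3} --1--> {s0,s3}  [new]
{s0,s1,s2,s4} --0--> {s0,s1,s2,s4}  [seen]
{s0,s1,s2,s4} --1--> {s0,s1,s2,s3,s4}  [new]
{s0,s3} --0--> {s2,s3,s4}  [new]
{s0,s3} --1--> {s0,s3}  [seen]
{s0,s1,s2,s3,s4} --0--> {s0,s1,s2,s3,s4}  [seen]
{s0,s1,s2,s3,s4} --1--> {s0,s1,s2,s3,s4}  [seen]
{s2,s3,s4} --0--> {s0,s1,s2,s3,s4}  [seen]
{s2,s3,s4} --1--> {s0,s3}  [seen]
Reachable DFA states: {s0}, {s2,s4}, {s3}, {s0,s1,s2,s4}, {s0,s3}, {s0,s1,s2,s3,s4}, {s2,s3,s4}.
Accepting DFA states (contain an NFA accepting state): {s2,s4}, {s3}, {s0,s1,s2,s4}, {s0,s3}, {s0,s1,s2,s3,s4}, {s2,s3,s4}.

6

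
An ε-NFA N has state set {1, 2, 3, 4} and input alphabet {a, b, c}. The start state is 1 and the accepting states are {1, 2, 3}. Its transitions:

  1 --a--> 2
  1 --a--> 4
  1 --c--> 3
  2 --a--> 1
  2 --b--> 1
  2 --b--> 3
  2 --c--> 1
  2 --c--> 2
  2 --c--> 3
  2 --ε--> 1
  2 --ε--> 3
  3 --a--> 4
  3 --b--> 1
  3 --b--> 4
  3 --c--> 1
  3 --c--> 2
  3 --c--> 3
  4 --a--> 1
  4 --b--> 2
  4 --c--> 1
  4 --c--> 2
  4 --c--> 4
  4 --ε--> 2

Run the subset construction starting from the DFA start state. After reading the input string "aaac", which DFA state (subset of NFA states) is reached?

Start: {1}.
δ(1,a) = {2, 4}.
Union: {2, 4}.
ε-closure gives {1, 2, 3, 4}.
After a: {1, 2, 3, 4}.
δ(1,a) = {2, 4}; δ(2,a) = {1}; δ(3,a) = {4}; δ(4,a) = {1}.
Union: {1, 2, 4}.
ε-closure gives {1, 2, 3, 4}.
After a: {1, 2, 3, 4}.
δ(1,a) = {2, 4}; δ(2,a) = {1}; δ(3,a) = {4}; δ(4,a) = {1}.
Union: {1, 2, 4}.
ε-closure gives {1, 2, 3, 4}.
After a: {1, 2, 3, 4}.
δ(1,c) = {3}; δ(2,c) = {1, 2, 3}; δ(3,c) = {1, 2, 3}; δ(4,c) = {1, 2, 4}.
Union: {1, 2, 3, 4}.
After c: {1, 2, 3, 4}.

{1, 2, 3, 4}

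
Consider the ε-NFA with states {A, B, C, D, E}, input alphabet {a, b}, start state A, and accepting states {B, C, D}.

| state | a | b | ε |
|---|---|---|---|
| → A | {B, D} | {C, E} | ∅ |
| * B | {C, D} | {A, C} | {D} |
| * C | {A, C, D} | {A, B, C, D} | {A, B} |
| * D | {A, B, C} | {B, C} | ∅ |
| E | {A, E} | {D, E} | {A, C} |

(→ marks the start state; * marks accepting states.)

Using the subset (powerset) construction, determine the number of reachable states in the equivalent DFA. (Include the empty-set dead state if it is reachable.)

4

Start state of the DFA: {A} (ε-closure of the NFA start).
{A} --a--> {B, D}  [new]
{A} --b--> {A, B, C, D, E}  [new]
{B, D} --a--> {A, B, C, D}  [new]
{B, D} --b--> {A, B, C, D}  [seen]
{A, B, C, D, E} --a--> {A, B, C, D, E}  [seen]
{A, B, C, D, E} --b--> {A, B, C, D, E}  [seen]
{A, B, C, D} --a--> {A, B, C, D}  [seen]
{A, B, C, D} --b--> {A, B, C, D, E}  [seen]
Reachable DFA states: {A}, {B, D}, {A, B, C, D, E}, {A, B, C, D}.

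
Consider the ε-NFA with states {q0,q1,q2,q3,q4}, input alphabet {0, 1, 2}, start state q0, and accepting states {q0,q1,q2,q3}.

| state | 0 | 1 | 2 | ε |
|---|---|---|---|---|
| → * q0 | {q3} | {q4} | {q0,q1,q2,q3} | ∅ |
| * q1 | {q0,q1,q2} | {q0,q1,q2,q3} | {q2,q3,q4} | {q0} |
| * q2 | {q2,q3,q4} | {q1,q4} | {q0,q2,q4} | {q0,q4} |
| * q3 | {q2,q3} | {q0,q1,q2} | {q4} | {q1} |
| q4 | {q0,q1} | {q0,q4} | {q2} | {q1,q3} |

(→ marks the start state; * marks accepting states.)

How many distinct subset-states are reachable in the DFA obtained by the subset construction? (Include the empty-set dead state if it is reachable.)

Start state of the DFA: {q0} (ε-closure of the NFA start).
{q0} --0--> {q0,q1,q3}  [new]
{q0} --1--> {q0,q1,q3,q4}  [new]
{q0} --2--> {q0,q1,q2,q3,q4}  [new]
{q0,q1,q3} --0--> {q0,q1,q2,q3,q4}  [seen]
{q0,q1,q3} --1--> {q0,q1,q2,q3,q4}  [seen]
{q0,q1,q3} --2--> {q0,q1,q2,q3,q4}  [seen]
{q0,q1,q3,q4} --0--> {q0,q1,q2,q3,q4}  [seen]
{q0,q1,q3,q4} --1--> {q0,q1,q2,q3,q4}  [seen]
{q0,q1,q3,q4} --2--> {q0,q1,q2,q3,q4}  [seen]
{q0,q1,q2,q3,q4} --0--> {q0,q1,q2,q3,q4}  [seen]
{q0,q1,q2,q3,q4} --1--> {q0,q1,q2,q3,q4}  [seen]
{q0,q1,q2,q3,q4} --2--> {q0,q1,q2,q3,q4}  [seen]
Reachable DFA states: {q0}, {q0,q1,q3}, {q0,q1,q3,q4}, {q0,q1,q2,q3,q4}.

4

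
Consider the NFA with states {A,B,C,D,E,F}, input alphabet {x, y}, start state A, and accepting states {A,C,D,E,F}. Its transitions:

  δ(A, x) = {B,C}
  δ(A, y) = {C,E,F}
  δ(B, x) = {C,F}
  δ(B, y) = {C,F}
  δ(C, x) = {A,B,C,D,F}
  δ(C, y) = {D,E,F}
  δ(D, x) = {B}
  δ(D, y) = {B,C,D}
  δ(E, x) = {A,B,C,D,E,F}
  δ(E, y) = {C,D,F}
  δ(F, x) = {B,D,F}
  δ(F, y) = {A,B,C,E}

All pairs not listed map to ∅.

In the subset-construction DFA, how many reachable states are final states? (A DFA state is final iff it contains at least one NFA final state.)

6

Start state of the DFA: {A}.
{A} --x--> {B,C}  [new]
{A} --y--> {C,E,F}  [new]
{B,C} --x--> {A,B,C,D,F}  [new]
{B,C} --y--> {C,D,E,F}  [new]
{C,E,F} --x--> {A,B,C,D,E,F}  [new]
{C,E,F} --y--> {A,B,C,D,E,F}  [seen]
{A,B,C,D,F} --x--> {A,B,C,D,F}  [seen]
{A,B,C,D,F} --y--> {A,B,C,D,E,F}  [seen]
{C,D,E,F} --x--> {A,B,C,D,E,F}  [seen]
{C,D,E,F} --y--> {A,B,C,D,E,F}  [seen]
{A,B,C,D,E,F} --x--> {A,B,C,D,E,F}  [seen]
{A,B,C,D,E,F} --y--> {A,B,C,D,E,F}  [seen]
Reachable DFA states: {A}, {B,C}, {C,E,F}, {A,B,C,D,F}, {C,D,E,F}, {A,B,C,D,E,F}.
Accepting DFA states (contain an NFA accepting state): {A}, {B,C}, {C,E,F}, {A,B,C,D,F}, {C,D,E,F}, {A,B,C,D,E,F}.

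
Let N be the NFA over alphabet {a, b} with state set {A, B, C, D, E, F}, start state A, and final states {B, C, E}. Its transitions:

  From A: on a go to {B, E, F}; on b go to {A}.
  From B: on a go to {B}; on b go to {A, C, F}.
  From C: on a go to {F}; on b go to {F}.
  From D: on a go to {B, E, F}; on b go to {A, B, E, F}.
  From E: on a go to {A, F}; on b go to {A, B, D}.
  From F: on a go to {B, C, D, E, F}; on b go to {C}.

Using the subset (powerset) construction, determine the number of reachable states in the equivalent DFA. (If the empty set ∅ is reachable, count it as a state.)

6

Start state of the DFA: {A}.
{A} --a--> {B, E, F}  [new]
{A} --b--> {A}  [seen]
{B, E, F} --a--> {A, B, C, D, E, F}  [new]
{B, E, F} --b--> {A, B, C, D, F}  [new]
{A, B, C, D, E, F} --a--> {A, B, C, D, E, F}  [seen]
{A, B, C, D, E, F} --b--> {A, B, C, D, E, F}  [seen]
{A, B, C, D, F} --a--> {B, C, D, E, F}  [new]
{A, B, C, D, F} --b--> {A, B, C, E, F}  [new]
{B, C, D, E, F} --a--> {A, B, C, D, E, F}  [seen]
{B, C, D, E, F} --b--> {A, B, C, D, E, F}  [seen]
{A, B, C, E, F} --a--> {A, B, C, D, E, F}  [seen]
{A, B, C, E, F} --b--> {A, B, C, D, F}  [seen]
Reachable DFA states: {A}, {B, E, F}, {A, B, C, D, E, F}, {A, B, C, D, F}, {B, C, D, E, F}, {A, B, C, E, F}.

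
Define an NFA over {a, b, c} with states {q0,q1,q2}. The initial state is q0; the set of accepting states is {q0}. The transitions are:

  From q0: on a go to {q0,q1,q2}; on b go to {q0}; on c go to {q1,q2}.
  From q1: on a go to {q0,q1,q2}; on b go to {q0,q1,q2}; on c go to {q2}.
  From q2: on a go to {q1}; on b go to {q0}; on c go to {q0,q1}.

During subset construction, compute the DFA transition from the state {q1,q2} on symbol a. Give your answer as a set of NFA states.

δ(q1,a) = {q0,q1,q2}; δ(q2,a) = {q1}.
Union: {q0,q1,q2}.

{q0,q1,q2}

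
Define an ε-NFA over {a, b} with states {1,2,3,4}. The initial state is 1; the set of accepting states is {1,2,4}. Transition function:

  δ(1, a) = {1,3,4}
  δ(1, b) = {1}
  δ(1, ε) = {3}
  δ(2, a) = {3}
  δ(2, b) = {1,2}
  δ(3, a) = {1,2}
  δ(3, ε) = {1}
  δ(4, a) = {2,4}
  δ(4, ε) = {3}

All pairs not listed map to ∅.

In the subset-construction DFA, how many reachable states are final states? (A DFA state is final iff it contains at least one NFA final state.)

3

Start state of the DFA: {1,3} (ε-closure of the NFA start).
{1,3} --a--> {1,2,3,4}  [new]
{1,3} --b--> {1,3}  [seen]
{1,2,3,4} --a--> {1,2,3,4}  [seen]
{1,2,3,4} --b--> {1,2,3}  [new]
{1,2,3} --a--> {1,2,3,4}  [seen]
{1,2,3} --b--> {1,2,3}  [seen]
Reachable DFA states: {1,3}, {1,2,3,4}, {1,2,3}.
Accepting DFA states (contain an NFA accepting state): {1,3}, {1,2,3,4}, {1,2,3}.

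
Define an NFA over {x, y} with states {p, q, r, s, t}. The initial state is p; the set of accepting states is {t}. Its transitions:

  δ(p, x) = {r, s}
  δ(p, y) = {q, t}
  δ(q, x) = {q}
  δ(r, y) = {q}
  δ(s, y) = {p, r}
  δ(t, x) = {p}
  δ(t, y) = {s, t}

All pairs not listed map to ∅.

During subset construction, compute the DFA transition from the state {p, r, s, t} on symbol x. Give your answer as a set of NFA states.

{p, r, s}

δ(p,x) = {r, s}; δ(r,x) = ∅; δ(s,x) = ∅; δ(t,x) = {p}.
Union: {p, r, s}.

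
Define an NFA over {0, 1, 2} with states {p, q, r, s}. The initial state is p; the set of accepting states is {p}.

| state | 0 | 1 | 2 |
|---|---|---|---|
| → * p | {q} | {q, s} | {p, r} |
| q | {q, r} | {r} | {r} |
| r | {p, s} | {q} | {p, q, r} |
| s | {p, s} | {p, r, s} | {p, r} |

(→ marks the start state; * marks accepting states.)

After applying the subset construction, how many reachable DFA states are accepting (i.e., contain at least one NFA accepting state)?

7

Start state of the DFA: {p}.
{p} --0--> {q}  [new]
{p} --1--> {q, s}  [new]
{p} --2--> {p, r}  [new]
{q} --0--> {q, r}  [new]
{q} --1--> {r}  [new]
{q} --2--> {r}  [seen]
{q, s} --0--> {p, q, r, s}  [new]
{q, s} --1--> {p, r, s}  [new]
{q, s} --2--> {p, r}  [seen]
{p, r} --0--> {p, q, s}  [new]
{p, r} --1--> {q, s}  [seen]
{p, r} --2--> {p, q, r}  [new]
{q, r} --0--> {p, q, r, s}  [seen]
{q, r} --1--> {q, r}  [seen]
{q, r} --2--> {p, q, r}  [seen]
{r} --0--> {p, s}  [new]
{r} --1--> {q}  [seen]
{r} --2--> {p, q, r}  [seen]
{p, q, r, s} --0--> {p, q, r, s}  [seen]
{p, q, r, s} --1--> {p, q, r, s}  [seen]
{p, q, r, s} --2--> {p, q, r}  [seen]
{p, r, s} --0--> {p, q, s}  [seen]
{p, r, s} --1--> {p, q, r, s}  [seen]
{p, r, s} --2--> {p, q, r}  [seen]
{p, q, s} --0--> {p, q, r, s}  [seen]
{p, q, s} --1--> {p, q, r, s}  [seen]
{p, q, s} --2--> {p, r}  [seen]
{p, q, r} --0--> {p, q, r, s}  [seen]
{p, q, r} --1--> {q, r, s}  [new]
{p, q, r} --2--> {p, q, r}  [seen]
{p, s} --0--> {p, q, s}  [seen]
{p, s} --1--> {p, q, r, s}  [seen]
{p, s} --2--> {p, r}  [seen]
{q, r, s} --0--> {p, q, r, s}  [seen]
{q, r, s} --1--> {p, q, r, s}  [seen]
{q, r, s} --2--> {p, q, r}  [seen]
Reachable DFA states: {p}, {q}, {q, s}, {p, r}, {q, r}, {r}, {p, q, r, s}, {p, r, s}, {p, q, s}, {p, q, r}, {p, s}, {q, r, s}.
Accepting DFA states (contain an NFA accepting state): {p}, {p, r}, {p, q, r, s}, {p, r, s}, {p, q, s}, {p, q, r}, {p, s}.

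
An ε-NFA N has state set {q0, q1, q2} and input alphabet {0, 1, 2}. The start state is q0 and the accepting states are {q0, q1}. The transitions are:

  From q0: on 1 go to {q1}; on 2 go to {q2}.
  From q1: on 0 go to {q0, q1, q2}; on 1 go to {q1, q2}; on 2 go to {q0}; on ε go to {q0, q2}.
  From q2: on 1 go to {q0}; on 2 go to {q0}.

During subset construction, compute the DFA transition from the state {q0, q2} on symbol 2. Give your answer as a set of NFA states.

δ(q0,2) = {q2}; δ(q2,2) = {q0}.
Union: {q0, q2}.

{q0, q2}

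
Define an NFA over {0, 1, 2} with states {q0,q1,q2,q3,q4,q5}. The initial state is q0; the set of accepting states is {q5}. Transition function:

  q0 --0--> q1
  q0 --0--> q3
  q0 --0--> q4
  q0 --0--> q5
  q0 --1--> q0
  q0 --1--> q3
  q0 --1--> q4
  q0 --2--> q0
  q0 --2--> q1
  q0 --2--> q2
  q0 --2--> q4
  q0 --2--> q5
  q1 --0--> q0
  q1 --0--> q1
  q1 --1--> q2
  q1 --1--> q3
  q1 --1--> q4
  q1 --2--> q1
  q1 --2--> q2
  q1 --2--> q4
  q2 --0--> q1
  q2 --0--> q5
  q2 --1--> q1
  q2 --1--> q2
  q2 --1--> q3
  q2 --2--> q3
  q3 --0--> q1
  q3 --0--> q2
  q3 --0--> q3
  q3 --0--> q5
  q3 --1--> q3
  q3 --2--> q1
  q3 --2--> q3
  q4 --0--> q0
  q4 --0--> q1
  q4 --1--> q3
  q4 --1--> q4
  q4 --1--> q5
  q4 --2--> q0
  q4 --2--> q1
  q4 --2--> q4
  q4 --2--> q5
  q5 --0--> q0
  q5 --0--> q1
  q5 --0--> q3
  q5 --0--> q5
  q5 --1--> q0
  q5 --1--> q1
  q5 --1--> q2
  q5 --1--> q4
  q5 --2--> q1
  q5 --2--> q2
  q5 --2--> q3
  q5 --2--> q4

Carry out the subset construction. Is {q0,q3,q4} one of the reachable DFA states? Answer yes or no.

yes

Start state of the DFA: {q0}.
{q0} --0--> {q1,q3,q4,q5}  [new]
{q0} --1--> {q0,q3,q4}  [new]
{q0} --2--> {q0,q1,q2,q4,q5}  [new]
{q1,q3,q4,q5} --0--> {q0,q1,q2,q3,q5}  [new]
{q1,q3,q4,q5} --1--> {q0,q1,q2,q3,q4,q5}  [new]
{q1,q3,q4,q5} --2--> {q0,q1,q2,q3,q4,q5}  [seen]
{q0,q3,q4} --0--> {q0,q1,q2,q3,q4,q5}  [seen]
{q0,q3,q4} --1--> {q0,q3,q4,q5}  [new]
{q0,q3,q4} --2--> {q0,q1,q2,q3,q4,q5}  [seen]
{q0,q1,q2,q4,q5} --0--> {q0,q1,q3,q4,q5}  [new]
{q0,q1,q2,q4,q5} --1--> {q0,q1,q2,q3,q4,q5}  [seen]
{q0,q1,q2,q4,q5} --2--> {q0,q1,q2,q3,q4,q5}  [seen]
{q0,q1,q2,q3,q5} --0--> {q0,q1,q2,q3,q4,q5}  [seen]
{q0,q1,q2,q3,q5} --1--> {q0,q1,q2,q3,q4}  [new]
{q0,q1,q2,q3,q5} --2--> {q0,q1,q2,q3,q4,q5}  [seen]
{q0,q1,q2,q3,q4,q5} --0--> {q0,q1,q2,q3,q4,q5}  [seen]
{q0,q1,q2,q3,q4,q5} --1--> {q0,q1,q2,q3,q4,q5}  [seen]
{q0,q1,q2,q3,q4,q5} --2--> {q0,q1,q2,q3,q4,q5}  [seen]
{q0,q3,q4,q5} --0--> {q0,q1,q2,q3,q4,q5}  [seen]
{q0,q3,q4,q5} --1--> {q0,q1,q2,q3,q4,q5}  [seen]
{q0,q3,q4,q5} --2--> {q0,q1,q2,q3,q4,q5}  [seen]
{q0,q1,q3,q4,q5} --0--> {q0,q1,q2,q3,q4,q5}  [seen]
{q0,q1,q3,q4,q5} --1--> {q0,q1,q2,q3,q4,q5}  [seen]
{q0,q1,q3,q4,q5} --2--> {q0,q1,q2,q3,q4,q5}  [seen]
{q0,q1,q2,q3,q4} --0--> {q0,q1,q2,q3,q4,q5}  [seen]
{q0,q1,q2,q3,q4} --1--> {q0,q1,q2,q3,q4,q5}  [seen]
{q0,q1,q2,q3,q4} --2--> {q0,q1,q2,q3,q4,q5}  [seen]
Reachable DFA states: {q0}, {q1,q3,q4,q5}, {q0,q3,q4}, {q0,q1,q2,q4,q5}, {q0,q1,q2,q3,q5}, {q0,q1,q2,q3,q4,q5}, {q0,q3,q4,q5}, {q0,q1,q3,q4,q5}, {q0,q1,q2,q3,q4}.
{q0,q3,q4} is among them.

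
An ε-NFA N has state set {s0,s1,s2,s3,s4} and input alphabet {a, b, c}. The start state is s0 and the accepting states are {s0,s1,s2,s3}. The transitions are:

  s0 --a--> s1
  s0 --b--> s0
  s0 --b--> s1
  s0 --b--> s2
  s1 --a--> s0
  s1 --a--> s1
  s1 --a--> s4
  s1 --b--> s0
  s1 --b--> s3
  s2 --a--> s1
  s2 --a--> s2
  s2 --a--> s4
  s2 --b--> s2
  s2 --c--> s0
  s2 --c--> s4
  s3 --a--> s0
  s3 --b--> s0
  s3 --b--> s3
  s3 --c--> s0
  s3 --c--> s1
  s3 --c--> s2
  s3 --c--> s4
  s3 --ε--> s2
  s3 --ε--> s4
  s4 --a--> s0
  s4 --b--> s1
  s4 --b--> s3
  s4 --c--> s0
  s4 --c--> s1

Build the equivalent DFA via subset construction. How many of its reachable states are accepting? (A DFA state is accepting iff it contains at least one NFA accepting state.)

9

Start state of the DFA: {s0} (ε-closure of the NFA start).
{s0} --a--> {s1}  [new]
{s0} --b--> {s0,s1,s2}  [new]
{s0} --c--> ∅  [new]
{s1} --a--> {s0,s1,s4}  [new]
{s1} --b--> {s0,s2,s3,s4}  [new]
{s1} --c--> ∅  [seen]
{s0,s1,s2} --a--> {s0,s1,s2,s4}  [new]
{s0,s1,s2} --b--> {s0,s1,s2,s3,s4}  [new]
{s0,s1,s2} --c--> {s0,s4}  [new]
∅ --a--> ∅  [seen]
∅ --b--> ∅  [seen]
∅ --c--> ∅  [seen]
{s0,s1,s4} --a--> {s0,s1,s4}  [seen]
{s0,s1,s4} --b--> {s0,s1,s2,s3,s4}  [seen]
{s0,s1,s4} --c--> {s0,s1}  [new]
{s0,s2,s3,s4} --a--> {s0,s1,s2,s4}  [seen]
{s0,s2,s3,s4} --b--> {s0,s1,s2,s3,s4}  [seen]
{s0,s2,s3,s4} --c--> {s0,s1,s2,s4}  [seen]
{s0,s1,s2,s4} --a--> {s0,s1,s2,s4}  [seen]
{s0,s1,s2,s4} --b--> {s0,s1,s2,s3,s4}  [seen]
{s0,s1,s2,s4} --c--> {s0,s1,s4}  [seen]
{s0,s1,s2,s3,s4} --a--> {s0,s1,s2,s4}  [seen]
{s0,s1,s2,s3,s4} --b--> {s0,s1,s2,s3,s4}  [seen]
{s0,s1,s2,s3,s4} --c--> {s0,s1,s2,s4}  [seen]
{s0,s4} --a--> {s0,s1}  [seen]
{s0,s4} --b--> {s0,s1,s2,s3,s4}  [seen]
{s0,s4} --c--> {s0,s1}  [seen]
{s0,s1} --a--> {s0,s1,s4}  [seen]
{s0,s1} --b--> {s0,s1,s2,s3,s4}  [seen]
{s0,s1} --c--> ∅  [seen]
Reachable DFA states: {s0}, {s1}, {s0,s1,s2}, ∅, {s0,s1,s4}, {s0,s2,s3,s4}, {s0,s1,s2,s4}, {s0,s1,s2,s3,s4}, {s0,s4}, {s0,s1}.
Accepting DFA states (contain an NFA accepting state): {s0}, {s1}, {s0,s1,s2}, {s0,s1,s4}, {s0,s2,s3,s4}, {s0,s1,s2,s4}, {s0,s1,s2,s3,s4}, {s0,s4}, {s0,s1}.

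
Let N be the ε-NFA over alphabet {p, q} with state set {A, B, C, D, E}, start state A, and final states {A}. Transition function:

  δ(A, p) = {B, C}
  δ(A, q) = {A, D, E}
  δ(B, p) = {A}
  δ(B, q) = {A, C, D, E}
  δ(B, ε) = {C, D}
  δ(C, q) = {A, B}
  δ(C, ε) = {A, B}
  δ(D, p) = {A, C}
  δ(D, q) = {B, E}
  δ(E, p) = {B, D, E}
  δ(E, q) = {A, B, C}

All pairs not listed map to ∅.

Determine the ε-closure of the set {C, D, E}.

{A, B, C, D, E}

Begin with {C, D, E}.
C →ε {A, B}; add A, B.
ε-closure = {A, B, C, D, E}.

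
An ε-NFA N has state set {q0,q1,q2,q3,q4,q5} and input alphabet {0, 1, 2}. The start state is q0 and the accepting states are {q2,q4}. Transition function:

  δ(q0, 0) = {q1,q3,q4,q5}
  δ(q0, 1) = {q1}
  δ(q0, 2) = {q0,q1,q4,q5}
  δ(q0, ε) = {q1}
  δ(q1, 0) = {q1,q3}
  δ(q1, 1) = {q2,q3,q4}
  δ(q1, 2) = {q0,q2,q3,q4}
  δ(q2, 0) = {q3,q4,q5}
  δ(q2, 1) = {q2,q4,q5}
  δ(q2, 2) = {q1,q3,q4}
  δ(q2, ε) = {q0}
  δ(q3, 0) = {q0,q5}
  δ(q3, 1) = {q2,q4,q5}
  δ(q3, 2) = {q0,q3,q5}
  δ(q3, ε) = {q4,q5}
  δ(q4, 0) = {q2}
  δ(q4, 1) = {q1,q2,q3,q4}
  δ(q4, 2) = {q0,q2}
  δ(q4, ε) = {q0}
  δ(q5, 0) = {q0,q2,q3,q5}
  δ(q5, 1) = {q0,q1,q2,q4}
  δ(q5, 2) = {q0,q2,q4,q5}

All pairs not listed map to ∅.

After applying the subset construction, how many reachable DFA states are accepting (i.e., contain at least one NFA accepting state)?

2

Start state of the DFA: {q0,q1} (ε-closure of the NFA start).
{q0,q1} --0--> {q0,q1,q3,q4,q5}  [new]
{q0,q1} --1--> {q0,q1,q2,q3,q4,q5}  [new]
{q0,q1} --2--> {q0,q1,q2,q3,q4,q5}  [seen]
{q0,q1,q3,q4,q5} --0--> {q0,q1,q2,q3,q4,q5}  [seen]
{q0,q1,q3,q4,q5} --1--> {q0,q1,q2,q3,q4,q5}  [seen]
{q0,q1,q3,q4,q5} --2--> {q0,q1,q2,q3,q4,q5}  [seen]
{q0,q1,q2,q3,q4,q5} --0--> {q0,q1,q2,q3,q4,q5}  [seen]
{q0,q1,q2,q3,q4,q5} --1--> {q0,q1,q2,q3,q4,q5}  [seen]
{q0,q1,q2,q3,q4,q5} --2--> {q0,q1,q2,q3,q4,q5}  [seen]
Reachable DFA states: {q0,q1}, {q0,q1,q3,q4,q5}, {q0,q1,q2,q3,q4,q5}.
Accepting DFA states (contain an NFA accepting state): {q0,q1,q3,q4,q5}, {q0,q1,q2,q3,q4,q5}.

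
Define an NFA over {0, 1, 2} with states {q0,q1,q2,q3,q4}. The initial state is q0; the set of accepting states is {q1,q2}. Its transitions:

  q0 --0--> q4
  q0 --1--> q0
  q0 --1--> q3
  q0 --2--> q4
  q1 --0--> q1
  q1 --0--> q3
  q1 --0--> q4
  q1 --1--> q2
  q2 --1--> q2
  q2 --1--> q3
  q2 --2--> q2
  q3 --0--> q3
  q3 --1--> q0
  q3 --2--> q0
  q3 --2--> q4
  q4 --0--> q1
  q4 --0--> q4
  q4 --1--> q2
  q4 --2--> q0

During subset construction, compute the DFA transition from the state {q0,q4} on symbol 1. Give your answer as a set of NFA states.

δ(q0,1) = {q0,q3}; δ(q4,1) = {q2}.
Union: {q0,q2,q3}.

{q0,q2,q3}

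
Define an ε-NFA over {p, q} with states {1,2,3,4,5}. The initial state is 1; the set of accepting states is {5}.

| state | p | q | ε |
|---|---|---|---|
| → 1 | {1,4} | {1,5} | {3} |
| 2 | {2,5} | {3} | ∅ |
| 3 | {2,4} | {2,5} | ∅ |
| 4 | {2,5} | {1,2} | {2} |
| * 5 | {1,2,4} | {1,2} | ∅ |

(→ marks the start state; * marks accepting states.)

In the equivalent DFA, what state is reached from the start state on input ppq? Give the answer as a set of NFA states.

Start: {1,3}.
δ(1,p) = {1,4}; δ(3,p) = {2,4}.
Union: {1,2,4}.
ε-closure gives {1,2,3,4}.
After p: {1,2,3,4}.
δ(1,p) = {1,4}; δ(2,p) = {2,5}; δ(3,p) = {2,4}; δ(4,p) = {2,5}.
Union: {1,2,4,5}.
ε-closure gives {1,2,3,4,5}.
After p: {1,2,3,4,5}.
δ(1,q) = {1,5}; δ(2,q) = {3}; δ(3,q) = {2,5}; δ(4,q) = {1,2}; δ(5,q) = {1,2}.
Union: {1,2,3,5}.
After q: {1,2,3,5}.

{1,2,3,5}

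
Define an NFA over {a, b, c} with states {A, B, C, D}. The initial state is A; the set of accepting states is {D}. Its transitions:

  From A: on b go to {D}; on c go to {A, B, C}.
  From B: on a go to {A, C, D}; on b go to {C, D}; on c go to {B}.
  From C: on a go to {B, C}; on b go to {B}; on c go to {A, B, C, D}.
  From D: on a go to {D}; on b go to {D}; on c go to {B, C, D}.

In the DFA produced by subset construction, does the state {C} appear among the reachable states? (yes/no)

Start state of the DFA: {A}.
{A} --a--> ∅  [new]
{A} --b--> {D}  [new]
{A} --c--> {A, B, C}  [new]
∅ --a--> ∅  [seen]
∅ --b--> ∅  [seen]
∅ --c--> ∅  [seen]
{D} --a--> {D}  [seen]
{D} --b--> {D}  [seen]
{D} --c--> {B, C, D}  [new]
{A, B, C} --a--> {A, B, C, D}  [new]
{A, B, C} --b--> {B, C, D}  [seen]
{A, B, C} --c--> {A, B, C, D}  [seen]
{B, C, D} --a--> {A, B, C, D}  [seen]
{B, C, D} --b--> {B, C, D}  [seen]
{B, C, D} --c--> {A, B, C, D}  [seen]
{A, B, C, D} --a--> {A, B, C, D}  [seen]
{A, B, C, D} --b--> {B, C, D}  [seen]
{A, B, C, D} --c--> {A, B, C, D}  [seen]
Reachable DFA states: {A}, ∅, {D}, {A, B, C}, {B, C, D}, {A, B, C, D}.
{C} is not among them.

no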